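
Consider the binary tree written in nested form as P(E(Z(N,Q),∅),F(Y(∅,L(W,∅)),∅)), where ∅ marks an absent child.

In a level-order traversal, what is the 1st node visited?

Level-order visits nodes level by level from the root, left to right within each level.
Level 0: P
Level 1: E, F
Level 2: Z, Y
Level 3: N, Q, L
Level 4: W
Full level-order sequence: P, E, F, Z, Y, N, Q, L, W.

P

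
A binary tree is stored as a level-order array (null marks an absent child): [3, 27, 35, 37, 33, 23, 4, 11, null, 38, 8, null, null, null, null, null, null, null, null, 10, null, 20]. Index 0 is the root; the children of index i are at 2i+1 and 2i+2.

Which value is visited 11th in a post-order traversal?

35

Post-order visits the left subtree, then the right subtree, then the node.
At 3: go left to 27.
  At 27: go left to 37.
    At 37: go left to 11.
      11 is a leaf — visit 11.
    At 37: no right child.
    Visit 37.
  At 27: go right to 33.
    At 33: go left to 38.
      At 38: go left to 10.
        10 is a leaf — visit 10.
      At 38: no right child.
      Visit 38.
    At 33: go right to 8.
      At 8: go left to 20.
        20 is a leaf — visit 20.
      At 8: no right child.
      Visit 8.
    Visit 33.
  Visit 27.
At 3: go right to 35.
  At 35: go left to 23.
    23 is a leaf — visit 23.
  At 35: go right to 4.
    4 is a leaf — visit 4.
  Visit 35.
Visit 3.
Full post-order sequence: 11, 37, 10, 38, 20, 8, 33, 27, 23, 4, 35, 3.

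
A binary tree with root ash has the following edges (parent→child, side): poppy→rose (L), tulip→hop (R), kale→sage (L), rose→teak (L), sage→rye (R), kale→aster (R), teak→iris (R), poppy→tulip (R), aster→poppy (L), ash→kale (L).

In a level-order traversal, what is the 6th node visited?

poppy

Level-order visits nodes level by level from the root, left to right within each level.
Level 0: ash
Level 1: kale
Level 2: sage, aster
Level 3: rye, poppy
Level 4: rose, tulip
Level 5: teak, hop
Level 6: iris
Full level-order sequence: ash, kale, sage, aster, rye, poppy, rose, tulip, teak, hop, iris.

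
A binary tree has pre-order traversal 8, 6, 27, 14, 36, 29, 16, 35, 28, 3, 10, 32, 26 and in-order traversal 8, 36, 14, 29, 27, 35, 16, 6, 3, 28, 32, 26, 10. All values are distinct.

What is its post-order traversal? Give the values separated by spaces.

The first element of pre-order is the root; it splits in-order into left and right subtrees.
Root 8: left subtree has 0 nodes { }, right has 12 {36, 14, 29, 27, 35, 16, 6, 3, 28, 32, 26, 10}.
  Root 6: left subtree has 6 nodes {36, 14, 29, 27, 35, 16}, right has 5 {3, 28, 32, 26, 10}.
    Root 27: left subtree has 3 nodes {36, 14, 29}, right has 2 {35, 16}.
      Root 14: left subtree has 1 node {36}, right has 1 {29}.
      Root 16: left subtree has 1 node {35}, right has 0 { }.
    Root 28: left subtree has 1 node {3}, right has 3 {32, 26, 10}.
      Root 10: left subtree has 2 nodes {32, 26}, right has 0 { }.
        Root 32: left subtree has 0 nodes { }, right has 1 {26}.

36 29 14 35 16 27 3 26 32 10 28 6 8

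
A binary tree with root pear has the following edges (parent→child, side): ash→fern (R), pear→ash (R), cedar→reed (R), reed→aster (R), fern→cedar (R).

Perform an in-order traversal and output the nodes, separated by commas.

In-order visits the left subtree, then the node, then the right subtree.
At pear: no left child.
Visit pear.
At pear: go right to ash.
  At ash: no left child.
  Visit ash.
  At ash: go right to fern.
    At fern: no left child.
    Visit fern.
    At fern: go right to cedar.
      At cedar: no left child.
      Visit cedar.
      At cedar: go right to reed.
        At reed: no left child.
        Visit reed.
        At reed: go right to aster.
          aster is a leaf — visit aster.

pear, ash, fern, cedar, reed, aster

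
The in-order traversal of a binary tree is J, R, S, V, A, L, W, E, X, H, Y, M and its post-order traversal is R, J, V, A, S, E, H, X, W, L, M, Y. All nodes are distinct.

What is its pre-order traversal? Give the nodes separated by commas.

Y, L, S, J, R, A, V, W, X, E, H, M

The last element of post-order is the root; it splits in-order into left and right subtrees.
Root Y: left subtree has 10 nodes {J, R, S, V, A, L, W, E, X, H}, right has 1 {M}.
  Root L: left subtree has 5 nodes {J, R, S, V, A}, right has 4 {W, E, X, H}.
    Root S: left subtree has 2 nodes {J, R}, right has 2 {V, A}.
      Root J: left subtree has 0 nodes { }, right has 1 {R}.
      Root A: left subtree has 1 node {V}, right has 0 { }.
    Root W: left subtree has 0 nodes { }, right has 3 {E, X, H}.
      Root X: left subtree has 1 node {E}, right has 1 {H}.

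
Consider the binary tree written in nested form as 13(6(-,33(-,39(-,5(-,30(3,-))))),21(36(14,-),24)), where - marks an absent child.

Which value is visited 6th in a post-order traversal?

Post-order visits the left subtree, then the right subtree, then the node.
At 13: go left to 6.
  At 6: no left child.
  At 6: go right to 33.
    At 33: no left child.
    At 33: go right to 39.
      At 39: no left child.
      At 39: go right to 5.
        At 5: no left child.
        At 5: go right to 30.
          At 30: go left to 3.
            3 is a leaf — visit 3.
          At 30: no right child.
          Visit 30.
        Visit 5.
      Visit 39.
    Visit 33.
  Visit 6.
At 13: go right to 21.
  At 21: go left to 36.
    At 36: go left to 14.
      14 is a leaf — visit 14.
    At 36: no right child.
    Visit 36.
  At 21: go right to 24.
    24 is a leaf — visit 24.
  Visit 21.
Visit 13.
Full post-order sequence: 3, 30, 5, 39, 33, 6, 14, 36, 24, 21, 13.

6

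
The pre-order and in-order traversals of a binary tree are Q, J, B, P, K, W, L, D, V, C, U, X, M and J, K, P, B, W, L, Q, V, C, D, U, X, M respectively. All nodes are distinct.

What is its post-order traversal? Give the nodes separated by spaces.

The first element of pre-order is the root; it splits in-order into left and right subtrees.
Root Q: left subtree has 6 nodes {J, K, P, B, W, L}, right has 6 {V, C, D, U, X, M}.
  Root J: left subtree has 0 nodes { }, right has 5 {K, P, B, W, L}.
    Root B: left subtree has 2 nodes {K, P}, right has 2 {W, L}.
      Root P: left subtree has 1 node {K}, right has 0 { }.
      Root W: left subtree has 0 nodes { }, right has 1 {L}.
  Root D: left subtree has 2 nodes {V, C}, right has 3 {U, X, M}.
    Root V: left subtree has 0 nodes { }, right has 1 {C}.
    Root U: left subtree has 0 nodes { }, right has 2 {X, M}.
      Root X: left subtree has 0 nodes { }, right has 1 {M}.

K P L W B J C V M X U D Q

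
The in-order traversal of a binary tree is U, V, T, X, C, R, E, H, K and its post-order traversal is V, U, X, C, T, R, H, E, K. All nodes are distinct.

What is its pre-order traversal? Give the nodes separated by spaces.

The last element of post-order is the root; it splits in-order into left and right subtrees.
Root K: left subtree has 8 nodes {U, V, T, X, C, R, E, H}, right has 0 { }.
  Root E: left subtree has 6 nodes {U, V, T, X, C, R}, right has 1 {H}.
    Root R: left subtree has 5 nodes {U, V, T, X, C}, right has 0 { }.
      Root T: left subtree has 2 nodes {U, V}, right has 2 {X, C}.
        Root U: left subtree has 0 nodes { }, right has 1 {V}.
        Root C: left subtree has 1 node {X}, right has 0 { }.

K E R T U V C X H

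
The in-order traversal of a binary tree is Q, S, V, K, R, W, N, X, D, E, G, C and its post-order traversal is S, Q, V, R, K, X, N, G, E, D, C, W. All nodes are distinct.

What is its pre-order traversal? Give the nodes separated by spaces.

The last element of post-order is the root; it splits in-order into left and right subtrees.
Root W: left subtree has 5 nodes {Q, S, V, K, R}, right has 6 {N, X, D, E, G, C}.
  Root K: left subtree has 3 nodes {Q, S, V}, right has 1 {R}.
    Root V: left subtree has 2 nodes {Q, S}, right has 0 { }.
      Root Q: left subtree has 0 nodes { }, right has 1 {S}.
  Root C: left subtree has 5 nodes {N, X, D, E, G}, right has 0 { }.
    Root D: left subtree has 2 nodes {N, X}, right has 2 {E, G}.
      Root N: left subtree has 0 nodes { }, right has 1 {X}.
      Root E: left subtree has 0 nodes { }, right has 1 {G}.

W K V Q S R C D N X E G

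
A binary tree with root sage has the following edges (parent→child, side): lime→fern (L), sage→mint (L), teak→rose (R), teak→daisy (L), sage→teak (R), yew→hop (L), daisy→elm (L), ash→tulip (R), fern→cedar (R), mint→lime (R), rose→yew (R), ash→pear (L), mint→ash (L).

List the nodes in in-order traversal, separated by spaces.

pear ash tulip mint fern cedar lime sage elm daisy teak rose hop yew

In-order visits the left subtree, then the node, then the right subtree.
At sage: go left to mint.
  At mint: go left to ash.
    At ash: go left to pear.
      pear is a leaf — visit pear.
    Visit ash.
    At ash: go right to tulip.
      tulip is a leaf — visit tulip.
  Visit mint.
  At mint: go right to lime.
    At lime: go left to fern.
      At fern: no left child.
      Visit fern.
      At fern: go right to cedar.
        cedar is a leaf — visit cedar.
    Visit lime.
    At lime: no right child.
Visit sage.
At sage: go right to teak.
  At teak: go left to daisy.
    At daisy: go left to elm.
      elm is a leaf — visit elm.
    Visit daisy.
    At daisy: no right child.
  Visit teak.
  At teak: go right to rose.
    At rose: no left child.
    Visit rose.
    At rose: go right to yew.
      At yew: go left to hop.
        hop is a leaf — visit hop.
      Visit yew.
      At yew: no right child.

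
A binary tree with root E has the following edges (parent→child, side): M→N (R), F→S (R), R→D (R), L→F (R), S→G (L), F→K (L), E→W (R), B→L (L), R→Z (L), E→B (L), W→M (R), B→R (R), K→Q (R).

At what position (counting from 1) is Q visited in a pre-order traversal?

Pre-order visits the node, then its left subtree, then its right subtree.
Visit E.
At E: go left to B.
  Visit B.
  At B: go left to L.
    Visit L.
    At L: no left child.
    At L: go right to F.
      Visit F.
      At F: go left to K.
        Visit K.
        At K: no left child.
        At K: go right to Q.
          Q is a leaf — visit Q.
      At F: go right to S.
        Visit S.
        At S: go left to G.
          G is a leaf — visit G.
        At S: no right child.
  At B: go right to R.
    Visit R.
    At R: go left to Z.
      Z is a leaf — visit Z.
    At R: go right to D.
      D is a leaf — visit D.
At E: go right to W.
  Visit W.
  At W: no left child.
  At W: go right to M.
    Visit M.
    At M: no left child.
    At M: go right to N.
      N is a leaf — visit N.
Full pre-order sequence: E, B, L, F, K, Q, S, G, R, Z, D, W, M, N.

6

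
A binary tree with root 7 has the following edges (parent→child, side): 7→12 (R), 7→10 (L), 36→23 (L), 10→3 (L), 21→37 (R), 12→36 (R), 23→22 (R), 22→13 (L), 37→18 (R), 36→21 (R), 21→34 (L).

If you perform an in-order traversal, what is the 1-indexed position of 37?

In-order visits the left subtree, then the node, then the right subtree.
At 7: go left to 10.
  At 10: go left to 3.
    3 is a leaf — visit 3.
  Visit 10.
  At 10: no right child.
Visit 7.
At 7: go right to 12.
  At 12: no left child.
  Visit 12.
  At 12: go right to 36.
    At 36: go left to 23.
      At 23: no left child.
      Visit 23.
      At 23: go right to 22.
        At 22: go left to 13.
          13 is a leaf — visit 13.
        Visit 22.
        At 22: no right child.
    Visit 36.
    At 36: go right to 21.
      At 21: go left to 34.
        34 is a leaf — visit 34.
      Visit 21.
      At 21: go right to 37.
        At 37: no left child.
        Visit 37.
        At 37: go right to 18.
          18 is a leaf — visit 18.
Full in-order sequence: 3, 10, 7, 12, 23, 13, 22, 36, 34, 21, 37, 18.

11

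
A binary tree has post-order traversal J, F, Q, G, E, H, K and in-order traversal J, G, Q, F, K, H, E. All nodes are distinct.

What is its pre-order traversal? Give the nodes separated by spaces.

K G J Q F H E

The last element of post-order is the root; it splits in-order into left and right subtrees.
Root K: left subtree has 4 nodes {J, G, Q, F}, right has 2 {H, E}.
  Root G: left subtree has 1 node {J}, right has 2 {Q, F}.
    Root Q: left subtree has 0 nodes { }, right has 1 {F}.
  Root H: left subtree has 0 nodes { }, right has 1 {E}.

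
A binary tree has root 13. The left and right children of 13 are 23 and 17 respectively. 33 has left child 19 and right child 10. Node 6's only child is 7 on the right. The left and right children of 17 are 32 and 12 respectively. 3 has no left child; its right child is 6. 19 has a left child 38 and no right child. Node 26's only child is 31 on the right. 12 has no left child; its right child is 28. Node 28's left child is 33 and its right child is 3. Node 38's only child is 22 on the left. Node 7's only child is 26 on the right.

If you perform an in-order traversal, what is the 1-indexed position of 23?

1

In-order visits the left subtree, then the node, then the right subtree.
At 13: go left to 23.
  23 is a leaf — visit 23.
Visit 13.
At 13: go right to 17.
  At 17: go left to 32.
    32 is a leaf — visit 32.
  Visit 17.
  At 17: go right to 12.
    At 12: no left child.
    Visit 12.
    At 12: go right to 28.
      At 28: go left to 33.
        At 33: go left to 19.
          At 19: go left to 38.
            At 38: go left to 22.
              22 is a leaf — visit 22.
            Visit 38.
            At 38: no right child.
          Visit 19.
          At 19: no right child.
        Visit 33.
        At 33: go right to 10.
          10 is a leaf — visit 10.
      Visit 28.
      At 28: go right to 3.
        At 3: no left child.
        Visit 3.
        At 3: go right to 6.
          At 6: no left child.
          Visit 6.
          At 6: go right to 7.
            At 7: no left child.
            Visit 7.
            At 7: go right to 26.
              At 26: no left child.
              Visit 26.
              At 26: go right to 31.
                31 is a leaf — visit 31.
Full in-order sequence: 23, 13, 32, 17, 12, 22, 38, 19, 33, 10, 28, 3, 6, 7, 26, 31.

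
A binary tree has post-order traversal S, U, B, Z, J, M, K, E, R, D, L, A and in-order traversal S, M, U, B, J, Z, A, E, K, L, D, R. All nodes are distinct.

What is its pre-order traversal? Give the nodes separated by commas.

The last element of post-order is the root; it splits in-order into left and right subtrees.
Root A: left subtree has 6 nodes {S, M, U, B, J, Z}, right has 5 {E, K, L, D, R}.
  Root M: left subtree has 1 node {S}, right has 4 {U, B, J, Z}.
    Root J: left subtree has 2 nodes {U, B}, right has 1 {Z}.
      Root B: left subtree has 1 node {U}, right has 0 { }.
  Root L: left subtree has 2 nodes {E, K}, right has 2 {D, R}.
    Root E: left subtree has 0 nodes { }, right has 1 {K}.
    Root D: left subtree has 0 nodes { }, right has 1 {R}.

A, M, S, J, B, U, Z, L, E, K, D, R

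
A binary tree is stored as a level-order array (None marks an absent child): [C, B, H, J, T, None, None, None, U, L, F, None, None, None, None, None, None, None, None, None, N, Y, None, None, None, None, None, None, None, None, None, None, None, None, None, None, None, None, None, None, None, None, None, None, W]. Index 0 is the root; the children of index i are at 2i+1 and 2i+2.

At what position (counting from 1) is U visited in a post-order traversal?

Post-order visits the left subtree, then the right subtree, then the node.
At C: go left to B.
  At B: go left to J.
    At J: no left child.
    At J: go right to U.
      U is a leaf — visit U.
    Visit J.
  At B: go right to T.
    At T: go left to L.
      At L: no left child.
      At L: go right to N.
        N is a leaf — visit N.
      Visit L.
    At T: go right to F.
      At F: go left to Y.
        At Y: no left child.
        At Y: go right to W.
          W is a leaf — visit W.
        Visit Y.
      At F: no right child.
      Visit F.
    Visit T.
  Visit B.
At C: go right to H.
  H is a leaf — visit H.
Visit C.
Full post-order sequence: U, J, N, L, W, Y, F, T, B, H, C.

1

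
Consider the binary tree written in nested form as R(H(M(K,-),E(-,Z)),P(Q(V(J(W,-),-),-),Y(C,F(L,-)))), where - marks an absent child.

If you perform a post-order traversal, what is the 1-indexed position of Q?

Post-order visits the left subtree, then the right subtree, then the node.
At R: go left to H.
  At H: go left to M.
    At M: go left to K.
      K is a leaf — visit K.
    At M: no right child.
    Visit M.
  At H: go right to E.
    At E: no left child.
    At E: go right to Z.
      Z is a leaf — visit Z.
    Visit E.
  Visit H.
At R: go right to P.
  At P: go left to Q.
    At Q: go left to V.
      At V: go left to J.
        At J: go left to W.
          W is a leaf — visit W.
        At J: no right child.
        Visit J.
      At V: no right child.
      Visit V.
    At Q: no right child.
    Visit Q.
  At P: go right to Y.
    At Y: go left to C.
      C is a leaf — visit C.
    At Y: go right to F.
      At F: go left to L.
        L is a leaf — visit L.
      At F: no right child.
      Visit F.
    Visit Y.
  Visit P.
Visit R.
Full post-order sequence: K, M, Z, E, H, W, J, V, Q, C, L, F, Y, P, R.

9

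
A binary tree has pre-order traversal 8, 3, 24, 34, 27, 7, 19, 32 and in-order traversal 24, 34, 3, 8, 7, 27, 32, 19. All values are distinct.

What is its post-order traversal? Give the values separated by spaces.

34 24 3 7 32 19 27 8

The first element of pre-order is the root; it splits in-order into left and right subtrees.
Root 8: left subtree has 3 nodes {24, 34, 3}, right has 4 {7, 27, 32, 19}.
  Root 3: left subtree has 2 nodes {24, 34}, right has 0 { }.
    Root 24: left subtree has 0 nodes { }, right has 1 {34}.
  Root 27: left subtree has 1 node {7}, right has 2 {32, 19}.
    Root 19: left subtree has 1 node {32}, right has 0 { }.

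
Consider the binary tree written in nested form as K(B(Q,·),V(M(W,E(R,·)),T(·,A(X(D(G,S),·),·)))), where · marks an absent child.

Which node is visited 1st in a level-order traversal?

K

Level-order visits nodes level by level from the root, left to right within each level.
Level 0: K
Level 1: B, V
Level 2: Q, M, T
Level 3: W, E, A
Level 4: R, X
Level 5: D
Level 6: G, S
Full level-order sequence: K, B, V, Q, M, T, W, E, A, R, X, D, G, S.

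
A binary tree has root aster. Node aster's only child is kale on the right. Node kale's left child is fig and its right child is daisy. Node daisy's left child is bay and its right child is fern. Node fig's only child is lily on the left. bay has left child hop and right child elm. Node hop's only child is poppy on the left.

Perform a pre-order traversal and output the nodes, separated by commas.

aster, kale, fig, lily, daisy, bay, hop, poppy, elm, fern

Pre-order visits the node, then its left subtree, then its right subtree.
Visit aster.
At aster: no left child.
At aster: go right to kale.
  Visit kale.
  At kale: go left to fig.
    Visit fig.
    At fig: go left to lily.
      lily is a leaf — visit lily.
    At fig: no right child.
  At kale: go right to daisy.
    Visit daisy.
    At daisy: go left to bay.
      Visit bay.
      At bay: go left to hop.
        Visit hop.
        At hop: go left to poppy.
          poppy is a leaf — visit poppy.
        At hop: no right child.
      At bay: go right to elm.
        elm is a leaf — visit elm.
    At daisy: go right to fern.
      fern is a leaf — visit fern.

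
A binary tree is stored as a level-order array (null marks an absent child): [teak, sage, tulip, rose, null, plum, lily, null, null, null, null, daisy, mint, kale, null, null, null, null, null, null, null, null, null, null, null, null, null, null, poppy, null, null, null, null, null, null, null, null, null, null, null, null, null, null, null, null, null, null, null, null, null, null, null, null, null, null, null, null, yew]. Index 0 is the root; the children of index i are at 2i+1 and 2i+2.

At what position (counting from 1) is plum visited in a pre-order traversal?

5

Pre-order visits the node, then its left subtree, then its right subtree.
Visit teak.
At teak: go left to sage.
  Visit sage.
  At sage: go left to rose.
    rose is a leaf — visit rose.
  At sage: no right child.
At teak: go right to tulip.
  Visit tulip.
  At tulip: go left to plum.
    Visit plum.
    At plum: go left to daisy.
      daisy is a leaf — visit daisy.
    At plum: go right to mint.
      mint is a leaf — visit mint.
  At tulip: go right to lily.
    Visit lily.
    At lily: go left to kale.
      Visit kale.
      At kale: no left child.
      At kale: go right to poppy.
        Visit poppy.
        At poppy: go left to yew.
          yew is a leaf — visit yew.
        At poppy: no right child.
    At lily: no right child.
Full pre-order sequence: teak, sage, rose, tulip, plum, daisy, mint, lily, kale, poppy, yew.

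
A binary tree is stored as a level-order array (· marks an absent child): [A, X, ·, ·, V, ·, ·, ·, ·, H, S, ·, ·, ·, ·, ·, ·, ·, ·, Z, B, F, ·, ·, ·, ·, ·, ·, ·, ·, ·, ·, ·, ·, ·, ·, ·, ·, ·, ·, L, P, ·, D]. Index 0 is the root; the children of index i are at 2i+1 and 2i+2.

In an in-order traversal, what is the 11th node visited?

A

In-order visits the left subtree, then the node, then the right subtree.
At A: go left to X.
  At X: no left child.
  Visit X.
  At X: go right to V.
    At V: go left to H.
      At H: go left to Z.
        At Z: no left child.
        Visit Z.
        At Z: go right to L.
          L is a leaf — visit L.
      Visit H.
      At H: go right to B.
        At B: go left to P.
          P is a leaf — visit P.
        Visit B.
        At B: no right child.
    Visit V.
    At V: go right to S.
      At S: go left to F.
        At F: go left to D.
          D is a leaf — visit D.
        Visit F.
        At F: no right child.
      Visit S.
      At S: no right child.
Visit A.
At A: no right child.
Full in-order sequence: X, Z, L, H, P, B, V, D, F, S, A.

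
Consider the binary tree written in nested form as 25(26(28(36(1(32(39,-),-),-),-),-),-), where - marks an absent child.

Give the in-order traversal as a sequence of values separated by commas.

39, 32, 1, 36, 28, 26, 25

In-order visits the left subtree, then the node, then the right subtree.
At 25: go left to 26.
  At 26: go left to 28.
    At 28: go left to 36.
      At 36: go left to 1.
        At 1: go left to 32.
          At 32: go left to 39.
            39 is a leaf — visit 39.
          Visit 32.
          At 32: no right child.
        Visit 1.
        At 1: no right child.
      Visit 36.
      At 36: no right child.
    Visit 28.
    At 28: no right child.
  Visit 26.
  At 26: no right child.
Visit 25.
At 25: no right child.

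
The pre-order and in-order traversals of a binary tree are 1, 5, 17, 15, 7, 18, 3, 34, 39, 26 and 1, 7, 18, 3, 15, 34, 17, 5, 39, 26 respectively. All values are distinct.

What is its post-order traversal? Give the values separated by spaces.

The first element of pre-order is the root; it splits in-order into left and right subtrees.
Root 1: left subtree has 0 nodes { }, right has 9 {7, 18, 3, 15, 34, 17, 5, 39, 26}.
  Root 5: left subtree has 6 nodes {7, 18, 3, 15, 34, 17}, right has 2 {39, 26}.
    Root 17: left subtree has 5 nodes {7, 18, 3, 15, 34}, right has 0 { }.
      Root 15: left subtree has 3 nodes {7, 18, 3}, right has 1 {34}.
        Root 7: left subtree has 0 nodes { }, right has 2 {18, 3}.
          Root 18: left subtree has 0 nodes { }, right has 1 {3}.
    Root 39: left subtree has 0 nodes { }, right has 1 {26}.

3 18 7 34 15 17 26 39 5 1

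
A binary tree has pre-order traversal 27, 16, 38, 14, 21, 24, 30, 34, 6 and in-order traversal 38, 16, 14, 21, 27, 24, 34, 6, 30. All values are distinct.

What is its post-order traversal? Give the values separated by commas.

38, 21, 14, 16, 6, 34, 30, 24, 27

The first element of pre-order is the root; it splits in-order into left and right subtrees.
Root 27: left subtree has 4 nodes {38, 16, 14, 21}, right has 4 {24, 34, 6, 30}.
  Root 16: left subtree has 1 node {38}, right has 2 {14, 21}.
    Root 14: left subtree has 0 nodes { }, right has 1 {21}.
  Root 24: left subtree has 0 nodes { }, right has 3 {34, 6, 30}.
    Root 30: left subtree has 2 nodes {34, 6}, right has 0 { }.
      Root 34: left subtree has 0 nodes { }, right has 1 {6}.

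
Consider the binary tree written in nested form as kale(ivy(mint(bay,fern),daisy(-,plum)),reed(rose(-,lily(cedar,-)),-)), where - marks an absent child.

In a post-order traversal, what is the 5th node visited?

daisy

Post-order visits the left subtree, then the right subtree, then the node.
At kale: go left to ivy.
  At ivy: go left to mint.
    At mint: go left to bay.
      bay is a leaf — visit bay.
    At mint: go right to fern.
      fern is a leaf — visit fern.
    Visit mint.
  At ivy: go right to daisy.
    At daisy: no left child.
    At daisy: go right to plum.
      plum is a leaf — visit plum.
    Visit daisy.
  Visit ivy.
At kale: go right to reed.
  At reed: go left to rose.
    At rose: no left child.
    At rose: go right to lily.
      At lily: go left to cedar.
        cedar is a leaf — visit cedar.
      At lily: no right child.
      Visit lily.
    Visit rose.
  At reed: no right child.
  Visit reed.
Visit kale.
Full post-order sequence: bay, fern, mint, plum, daisy, ivy, cedar, lily, rose, reed, kale.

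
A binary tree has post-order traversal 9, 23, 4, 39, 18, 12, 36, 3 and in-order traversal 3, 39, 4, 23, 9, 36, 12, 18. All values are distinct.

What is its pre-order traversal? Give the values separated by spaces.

The last element of post-order is the root; it splits in-order into left and right subtrees.
Root 3: left subtree has 0 nodes { }, right has 7 {39, 4, 23, 9, 36, 12, 18}.
  Root 36: left subtree has 4 nodes {39, 4, 23, 9}, right has 2 {12, 18}.
    Root 39: left subtree has 0 nodes { }, right has 3 {4, 23, 9}.
      Root 4: left subtree has 0 nodes { }, right has 2 {23, 9}.
        Root 23: left subtree has 0 nodes { }, right has 1 {9}.
    Root 12: left subtree has 0 nodes { }, right has 1 {18}.

3 36 39 4 23 9 12 18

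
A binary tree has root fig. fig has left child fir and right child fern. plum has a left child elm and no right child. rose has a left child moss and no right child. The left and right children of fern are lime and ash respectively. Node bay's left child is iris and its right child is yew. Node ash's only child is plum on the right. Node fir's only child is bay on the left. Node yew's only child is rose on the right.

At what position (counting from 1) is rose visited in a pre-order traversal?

Pre-order visits the node, then its left subtree, then its right subtree.
Visit fig.
At fig: go left to fir.
  Visit fir.
  At fir: go left to bay.
    Visit bay.
    At bay: go left to iris.
      iris is a leaf — visit iris.
    At bay: go right to yew.
      Visit yew.
      At yew: no left child.
      At yew: go right to rose.
        Visit rose.
        At rose: go left to moss.
          moss is a leaf — visit moss.
        At rose: no right child.
  At fir: no right child.
At fig: go right to fern.
  Visit fern.
  At fern: go left to lime.
    lime is a leaf — visit lime.
  At fern: go right to ash.
    Visit ash.
    At ash: no left child.
    At ash: go right to plum.
      Visit plum.
      At plum: go left to elm.
        elm is a leaf — visit elm.
      At plum: no right child.
Full pre-order sequence: fig, fir, bay, iris, yew, rose, moss, fern, lime, ash, plum, elm.

6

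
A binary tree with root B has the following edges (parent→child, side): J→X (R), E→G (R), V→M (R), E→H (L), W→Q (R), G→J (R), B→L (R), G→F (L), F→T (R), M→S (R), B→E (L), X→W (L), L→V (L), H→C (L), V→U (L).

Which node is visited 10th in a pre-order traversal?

Pre-order visits the node, then its left subtree, then its right subtree.
Visit B.
At B: go left to E.
  Visit E.
  At E: go left to H.
    Visit H.
    At H: go left to C.
      C is a leaf — visit C.
    At H: no right child.
  At E: go right to G.
    Visit G.
    At G: go left to F.
      Visit F.
      At F: no left child.
      At F: go right to T.
        T is a leaf — visit T.
    At G: go right to J.
      Visit J.
      At J: no left child.
      At J: go right to X.
        Visit X.
        At X: go left to W.
          Visit W.
          At W: no left child.
          At W: go right to Q.
            Q is a leaf — visit Q.
        At X: no right child.
At B: go right to L.
  Visit L.
  At L: go left to V.
    Visit V.
    At V: go left to U.
      U is a leaf — visit U.
    At V: go right to M.
      Visit M.
      At M: no left child.
      At M: go right to S.
        S is a leaf — visit S.
  At L: no right child.
Full pre-order sequence: B, E, H, C, G, F, T, J, X, W, Q, L, V, U, M, S.

W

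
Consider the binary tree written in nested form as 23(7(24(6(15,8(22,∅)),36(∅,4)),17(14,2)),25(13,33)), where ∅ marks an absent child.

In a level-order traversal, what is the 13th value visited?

8

Level-order visits nodes level by level from the root, left to right within each level.
Level 0: 23
Level 1: 7, 25
Level 2: 24, 17, 13, 33
Level 3: 6, 36, 14, 2
Level 4: 15, 8, 4
Level 5: 22
Full level-order sequence: 23, 7, 25, 24, 17, 13, 33, 6, 36, 14, 2, 15, 8, 4, 22.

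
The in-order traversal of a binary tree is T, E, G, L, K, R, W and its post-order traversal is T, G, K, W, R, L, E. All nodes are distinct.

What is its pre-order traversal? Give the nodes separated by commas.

The last element of post-order is the root; it splits in-order into left and right subtrees.
Root E: left subtree has 1 node {T}, right has 5 {G, L, K, R, W}.
  Root L: left subtree has 1 node {G}, right has 3 {K, R, W}.
    Root R: left subtree has 1 node {K}, right has 1 {W}.

E, T, L, G, R, K, W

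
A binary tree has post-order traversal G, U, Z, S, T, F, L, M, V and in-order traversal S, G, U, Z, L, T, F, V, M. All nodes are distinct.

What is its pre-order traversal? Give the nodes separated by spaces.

V L S Z U G F T M

The last element of post-order is the root; it splits in-order into left and right subtrees.
Root V: left subtree has 7 nodes {S, G, U, Z, L, T, F}, right has 1 {M}.
  Root L: left subtree has 4 nodes {S, G, U, Z}, right has 2 {T, F}.
    Root S: left subtree has 0 nodes { }, right has 3 {G, U, Z}.
      Root Z: left subtree has 2 nodes {G, U}, right has 0 { }.
        Root U: left subtree has 1 node {G}, right has 0 { }.
    Root F: left subtree has 1 node {T}, right has 0 { }.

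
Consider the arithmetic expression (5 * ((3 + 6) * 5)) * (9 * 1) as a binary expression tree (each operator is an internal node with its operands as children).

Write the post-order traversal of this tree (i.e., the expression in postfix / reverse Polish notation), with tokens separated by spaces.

Post-order on an expression tree gives postfix notation: for each operator, emit left operand, right operand, then the operator.

5 3 6 + 5 * * 9 1 * *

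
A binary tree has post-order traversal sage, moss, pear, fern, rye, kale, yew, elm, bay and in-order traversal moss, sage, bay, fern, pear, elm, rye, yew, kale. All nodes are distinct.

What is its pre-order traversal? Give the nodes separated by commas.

bay, moss, sage, elm, fern, pear, yew, rye, kale

The last element of post-order is the root; it splits in-order into left and right subtrees.
Root bay: left subtree has 2 nodes {moss, sage}, right has 6 {fern, pear, elm, rye, yew, kale}.
  Root moss: left subtree has 0 nodes { }, right has 1 {sage}.
  Root elm: left subtree has 2 nodes {fern, pear}, right has 3 {rye, yew, kale}.
    Root fern: left subtree has 0 nodes { }, right has 1 {pear}.
    Root yew: left subtree has 1 node {rye}, right has 1 {kale}.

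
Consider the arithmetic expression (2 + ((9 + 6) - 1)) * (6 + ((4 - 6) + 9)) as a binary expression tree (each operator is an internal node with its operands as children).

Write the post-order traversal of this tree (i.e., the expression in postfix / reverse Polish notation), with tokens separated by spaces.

2 9 6 + 1 - + 6 4 6 - 9 + + *

Post-order on an expression tree gives postfix notation: for each operator, emit left operand, right operand, then the operator.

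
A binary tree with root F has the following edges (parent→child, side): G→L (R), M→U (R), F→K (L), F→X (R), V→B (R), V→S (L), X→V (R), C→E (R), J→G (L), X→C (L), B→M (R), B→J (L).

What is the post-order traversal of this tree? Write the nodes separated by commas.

K, E, C, S, L, G, J, U, M, B, V, X, F

Post-order visits the left subtree, then the right subtree, then the node.
At F: go left to K.
  K is a leaf — visit K.
At F: go right to X.
  At X: go left to C.
    At C: no left child.
    At C: go right to E.
      E is a leaf — visit E.
    Visit C.
  At X: go right to V.
    At V: go left to S.
      S is a leaf — visit S.
    At V: go right to B.
      At B: go left to J.
        At J: go left to G.
          At G: no left child.
          At G: go right to L.
            L is a leaf — visit L.
          Visit G.
        At J: no right child.
        Visit J.
      At B: go right to M.
        At M: no left child.
        At M: go right to U.
          U is a leaf — visit U.
        Visit M.
      Visit B.
    Visit V.
  Visit X.
Visit F.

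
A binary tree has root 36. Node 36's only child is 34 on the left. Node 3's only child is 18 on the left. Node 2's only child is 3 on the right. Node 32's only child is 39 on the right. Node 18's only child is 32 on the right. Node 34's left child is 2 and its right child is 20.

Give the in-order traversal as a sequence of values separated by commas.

In-order visits the left subtree, then the node, then the right subtree.
At 36: go left to 34.
  At 34: go left to 2.
    At 2: no left child.
    Visit 2.
    At 2: go right to 3.
      At 3: go left to 18.
        At 18: no left child.
        Visit 18.
        At 18: go right to 32.
          At 32: no left child.
          Visit 32.
          At 32: go right to 39.
            39 is a leaf — visit 39.
      Visit 3.
      At 3: no right child.
  Visit 34.
  At 34: go right to 20.
    20 is a leaf — visit 20.
Visit 36.
At 36: no right child.

2, 18, 32, 39, 3, 34, 20, 36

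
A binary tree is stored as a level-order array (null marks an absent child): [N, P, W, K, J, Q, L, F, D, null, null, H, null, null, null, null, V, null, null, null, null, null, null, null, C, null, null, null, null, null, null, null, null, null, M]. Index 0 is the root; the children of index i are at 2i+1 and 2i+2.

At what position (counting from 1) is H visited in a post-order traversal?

Post-order visits the left subtree, then the right subtree, then the node.
At N: go left to P.
  At P: go left to K.
    At K: go left to F.
      At F: no left child.
      At F: go right to V.
        At V: no left child.
        At V: go right to M.
          M is a leaf — visit M.
        Visit V.
      Visit F.
    At K: go right to D.
      D is a leaf — visit D.
    Visit K.
  At P: go right to J.
    J is a leaf — visit J.
  Visit P.
At N: go right to W.
  At W: go left to Q.
    At Q: go left to H.
      At H: no left child.
      At H: go right to C.
        C is a leaf — visit C.
      Visit H.
    At Q: no right child.
    Visit Q.
  At W: go right to L.
    L is a leaf — visit L.
  Visit W.
Visit N.
Full post-order sequence: M, V, F, D, K, J, P, C, H, Q, L, W, N.

9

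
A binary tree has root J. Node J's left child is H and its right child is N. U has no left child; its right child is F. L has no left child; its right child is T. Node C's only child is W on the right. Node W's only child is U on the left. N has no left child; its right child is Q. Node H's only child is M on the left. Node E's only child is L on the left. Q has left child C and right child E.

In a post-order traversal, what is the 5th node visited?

W

Post-order visits the left subtree, then the right subtree, then the node.
At J: go left to H.
  At H: go left to M.
    M is a leaf — visit M.
  At H: no right child.
  Visit H.
At J: go right to N.
  At N: no left child.
  At N: go right to Q.
    At Q: go left to C.
      At C: no left child.
      At C: go right to W.
        At W: go left to U.
          At U: no left child.
          At U: go right to F.
            F is a leaf — visit F.
          Visit U.
        At W: no right child.
        Visit W.
      Visit C.
    At Q: go right to E.
      At E: go left to L.
        At L: no left child.
        At L: go right to T.
          T is a leaf — visit T.
        Visit L.
      At E: no right child.
      Visit E.
    Visit Q.
  Visit N.
Visit J.
Full post-order sequence: M, H, F, U, W, C, T, L, E, Q, N, J.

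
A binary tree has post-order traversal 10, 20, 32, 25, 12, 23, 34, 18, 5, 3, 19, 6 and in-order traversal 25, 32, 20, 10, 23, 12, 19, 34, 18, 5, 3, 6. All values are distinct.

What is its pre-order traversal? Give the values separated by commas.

6, 19, 23, 25, 32, 20, 10, 12, 3, 5, 18, 34

The last element of post-order is the root; it splits in-order into left and right subtrees.
Root 6: left subtree has 11 nodes {25, 32, 20, 10, 23, 12, 19, 34, 18, 5, 3}, right has 0 { }.
  Root 19: left subtree has 6 nodes {25, 32, 20, 10, 23, 12}, right has 4 {34, 18, 5, 3}.
    Root 23: left subtree has 4 nodes {25, 32, 20, 10}, right has 1 {12}.
      Root 25: left subtree has 0 nodes { }, right has 3 {32, 20, 10}.
        Root 32: left subtree has 0 nodes { }, right has 2 {20, 10}.
          Root 20: left subtree has 0 nodes { }, right has 1 {10}.
    Root 3: left subtree has 3 nodes {34, 18, 5}, right has 0 { }.
      Root 5: left subtree has 2 nodes {34, 18}, right has 0 { }.
        Root 18: left subtree has 1 node {34}, right has 0 { }.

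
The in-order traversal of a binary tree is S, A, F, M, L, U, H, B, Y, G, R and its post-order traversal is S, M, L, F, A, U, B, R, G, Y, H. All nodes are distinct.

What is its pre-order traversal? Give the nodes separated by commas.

H, U, A, S, F, L, M, Y, B, G, R

The last element of post-order is the root; it splits in-order into left and right subtrees.
Root H: left subtree has 6 nodes {S, A, F, M, L, U}, right has 4 {B, Y, G, R}.
  Root U: left subtree has 5 nodes {S, A, F, M, L}, right has 0 { }.
    Root A: left subtree has 1 node {S}, right has 3 {F, M, L}.
      Root F: left subtree has 0 nodes { }, right has 2 {M, L}.
        Root L: left subtree has 1 node {M}, right has 0 { }.
  Root Y: left subtree has 1 node {B}, right has 2 {G, R}.
    Root G: left subtree has 0 nodes { }, right has 1 {R}.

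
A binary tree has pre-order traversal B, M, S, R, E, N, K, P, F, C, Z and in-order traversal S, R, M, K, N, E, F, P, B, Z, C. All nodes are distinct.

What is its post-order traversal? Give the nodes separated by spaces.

R S K N F P E M Z C B

The first element of pre-order is the root; it splits in-order into left and right subtrees.
Root B: left subtree has 8 nodes {S, R, M, K, N, E, F, P}, right has 2 {Z, C}.
  Root M: left subtree has 2 nodes {S, R}, right has 5 {K, N, E, F, P}.
    Root S: left subtree has 0 nodes { }, right has 1 {R}.
    Root E: left subtree has 2 nodes {K, N}, right has 2 {F, P}.
      Root N: left subtree has 1 node {K}, right has 0 { }.
      Root P: left subtree has 1 node {F}, right has 0 { }.
  Root C: left subtree has 1 node {Z}, right has 0 { }.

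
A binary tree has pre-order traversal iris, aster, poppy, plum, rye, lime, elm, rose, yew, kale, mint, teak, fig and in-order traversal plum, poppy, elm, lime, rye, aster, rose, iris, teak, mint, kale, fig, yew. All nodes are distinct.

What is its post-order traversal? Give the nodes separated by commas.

The first element of pre-order is the root; it splits in-order into left and right subtrees.
Root iris: left subtree has 7 nodes {plum, poppy, elm, lime, rye, aster, rose}, right has 5 {teak, mint, kale, fig, yew}.
  Root aster: left subtree has 5 nodes {plum, poppy, elm, lime, rye}, right has 1 {rose}.
    Root poppy: left subtree has 1 node {plum}, right has 3 {elm, lime, rye}.
      Root rye: left subtree has 2 nodes {elm, lime}, right has 0 { }.
        Root lime: left subtree has 1 node {elm}, right has 0 { }.
  Root yew: left subtree has 4 nodes {teak, mint, kale, fig}, right has 0 { }.
    Root kale: left subtree has 2 nodes {teak, mint}, right has 1 {fig}.
      Root mint: left subtree has 1 node {teak}, right has 0 { }.

plum, elm, lime, rye, poppy, rose, aster, teak, mint, fig, kale, yew, iris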